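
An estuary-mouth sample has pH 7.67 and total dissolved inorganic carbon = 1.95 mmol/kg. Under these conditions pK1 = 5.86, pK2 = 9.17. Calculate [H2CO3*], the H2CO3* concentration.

[CO2*] = 0.0288 mmol/kg

α₀ = 1 / (1 + K1/[H⁺] + K1K2/[H⁺]²) = 1 / (1 + 10^+1.81 + 10^+0.31)
   = 1 / (1 + 64.565 + 2.0417) = 1/67.607 = 0.01479
[CO2*] = α₀ × DIC = 0.01479 × 1.95 = 0.0288 mmol/kg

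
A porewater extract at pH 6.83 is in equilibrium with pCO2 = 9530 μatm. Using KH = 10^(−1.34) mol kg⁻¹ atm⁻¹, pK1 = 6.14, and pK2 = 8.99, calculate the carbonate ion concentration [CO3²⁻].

[CO3²⁻] = 14.8 μmol/kg

[CO2*] = KH · pCO2 = 10^(−1.34) × 9530×10^-6 = 4.356×10^-4 mol/kg
α₀ = 1/(1 + K1/[H⁺] + K1K2/[H⁺]²) = 1/(1 + 10^+0.69 + 10^-1.47) = 0.1686
DIC = [CO2*]/α₀ = 4.356×10^-4 / 0.1686 = 2.584 mmol/kg
[CO3²⁻] = α₂·DIC; α₂ = 0.005712, so [CO3²⁻] = 0.005712 × 2.584 = 0.0148 mmol/kg = 14.8 μmol/kg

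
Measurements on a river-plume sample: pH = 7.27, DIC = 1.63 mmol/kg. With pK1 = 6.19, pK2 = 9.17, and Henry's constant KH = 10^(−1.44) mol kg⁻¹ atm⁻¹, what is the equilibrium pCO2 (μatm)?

pCO2 = 3410 μatm

α₀ = 1 / (1 + K1/[H⁺] + K1K2/[H⁺]²) = 1 / (1 + 10^+1.08 + 10^-0.82)
   = 1 / (1 + 12.023 + 0.15136) = 1/13.174 = 0.07591
[CO2*] = α₀ × DIC = 0.07591 × 1.63 = 0.1237 mmol/kg
pCO2 = [CO2*]/KH = 1.237×10^-4 / 3.631×10^-2 = 3410 μatm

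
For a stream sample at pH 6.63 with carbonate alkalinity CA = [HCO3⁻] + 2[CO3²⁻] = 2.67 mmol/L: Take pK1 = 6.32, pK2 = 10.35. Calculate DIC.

CA = [HCO3⁻] + 2[CO3²⁻] = (α₁ + 2α₂)·DIC
At pH 6.63: [H⁺]/K1 = 10^-0.31 = 0.48978, K2/[H⁺] = 10^-3.72 = 0.00019055
α₁ = 1/(1 + 0.48978 + 0.00019055) = 1/1.4900 = 0.6712; α₂ = α₁·K2/[H⁺] = 0.0001279
α₁ + 2α₂ = 0.6714
DIC = CA / (α₁ + 2α₂) = 2.67 / 0.6714 = 3.98 mmol/L

DIC = 3.98 mmol/L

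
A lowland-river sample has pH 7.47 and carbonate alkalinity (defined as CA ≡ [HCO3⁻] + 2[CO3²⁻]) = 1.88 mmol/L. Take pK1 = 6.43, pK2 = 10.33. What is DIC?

CA = [HCO3⁻] + 2[CO3²⁻] = (α₁ + 2α₂)·DIC
At pH 7.47: [H⁺]/K1 = 10^-1.04 = 0.091201, K2/[H⁺] = 10^-2.86 = 0.0013804
α₁ = 1/(1 + 0.091201 + 0.0013804) = 1/1.0926 = 0.9153; α₂ = α₁·K2/[H⁺] = 0.001263
α₁ + 2α₂ = 0.9178
DIC = CA / (α₁ + 2α₂) = 1.88 / 0.9178 = 2.05 mmol/L

DIC = 2.05 mmol/L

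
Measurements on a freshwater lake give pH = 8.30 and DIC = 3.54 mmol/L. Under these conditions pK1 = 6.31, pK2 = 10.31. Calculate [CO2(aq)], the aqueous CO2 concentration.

[CO2*] = 0.0355 mmol/L

α₀ = 1 / (1 + K1/[H⁺] + K1K2/[H⁺]²) = 1 / (1 + 10^+1.99 + 10^-0.02)
   = 1 / (1 + 97.724 + 0.95499) = 1/99.679 = 0.01003
[CO2*] = α₀ × DIC = 0.01003 × 3.54 = 0.0355 mmol/L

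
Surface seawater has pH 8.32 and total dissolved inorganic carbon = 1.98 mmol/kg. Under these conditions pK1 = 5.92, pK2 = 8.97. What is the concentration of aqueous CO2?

α₀ = 1 / (1 + K1/[H⁺] + K1K2/[H⁺]²) = 1 / (1 + 10^+2.40 + 10^+1.75)
   = 1 / (1 + 251.19 + 56.234) = 1/308.42 = 0.003242
[CO2*] = α₀ × DIC = 0.003242 × 1.98 = 0.00642 mmol/kg = 6.42 μmol/kg

[CO2*] = 6.42 μmol/kg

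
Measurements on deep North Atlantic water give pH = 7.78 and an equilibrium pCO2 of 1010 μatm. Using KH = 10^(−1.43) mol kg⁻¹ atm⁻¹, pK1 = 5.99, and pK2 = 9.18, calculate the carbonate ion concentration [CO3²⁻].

[CO3²⁻] = 0.0921 mmol/kg

[CO2*] = KH · pCO2 = 10^(−1.43) × 1010×10^-6 = 3.753×10^-5 mol/kg
α₀ = 1/(1 + K1/[H⁺] + K1K2/[H⁺]²) = 1/(1 + 10^+1.79 + 10^+0.39) = 0.01536
DIC = [CO2*]/α₀ = 3.753×10^-5 / 0.01536 = 2.443 mmol/kg
[CO3²⁻] = α₂·DIC; α₂ = 0.03770, so [CO3²⁻] = 0.03770 × 2.443 = 0.0921 mmol/kg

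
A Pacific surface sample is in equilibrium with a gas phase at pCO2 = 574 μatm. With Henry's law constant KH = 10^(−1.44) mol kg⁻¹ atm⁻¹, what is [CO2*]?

KH = 10^(−1.44) = 3.631×10^-2 mol kg⁻¹ atm⁻¹
[CO2*] = KH · pCO2 = 3.631×10^-2 × 574×10^-6 atm = 2.08×10^-5 mol/kg

[CO2*] = 20.8 μmol/kg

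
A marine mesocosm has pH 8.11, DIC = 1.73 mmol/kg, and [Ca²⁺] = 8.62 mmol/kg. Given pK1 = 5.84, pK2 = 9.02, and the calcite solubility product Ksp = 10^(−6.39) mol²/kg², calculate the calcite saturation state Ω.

α₂ = 1 / (1 + [H⁺]/K2 + [H⁺]²/(K1K2)) = 1 / (1 + 10^+0.91 + 10^-1.36)
   = 1 / (1 + 8.1283 + 0.043652) = 1/9.1720 = 0.1090
[CO3²⁻] = α₂ × DIC = 0.1090 × 1.73 = 0.1886 mmol/kg
Ksp = 10^(−6.39) = 4.074×10^-7
Ω = [Ca²⁺][CO3²⁻]/Ksp = (8.62×10^-3)(1.886×10^-4) / 4.074×10^-7 = 3.99

Ω = 3.99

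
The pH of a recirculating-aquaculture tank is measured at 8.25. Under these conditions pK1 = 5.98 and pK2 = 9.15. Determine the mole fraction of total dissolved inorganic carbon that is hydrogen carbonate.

α₁ = 1 / (1 + [H⁺]/K1 + K2/[H⁺]) = 1 / (1 + 10^-2.27 + 10^-0.90)
   = 1 / (1 + 0.0053703 + 0.12589) = 1/1.1313 = 0.8840

α₁ = 0.884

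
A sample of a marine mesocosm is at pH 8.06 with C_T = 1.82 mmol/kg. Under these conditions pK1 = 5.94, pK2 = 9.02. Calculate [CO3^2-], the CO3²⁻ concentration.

[CO3²⁻] = 0.179 mmol/kg

α₂ = 1 / (1 + [H⁺]/K2 + [H⁺]²/(K1K2)) = 1 / (1 + 10^+0.96 + 10^-1.16)
   = 1 / (1 + 9.1201 + 0.069183) = 1/10.189 = 0.09814
[CO3²⁻] = α₂ × DIC = 0.09814 × 1.82 = 0.179 mmol/kg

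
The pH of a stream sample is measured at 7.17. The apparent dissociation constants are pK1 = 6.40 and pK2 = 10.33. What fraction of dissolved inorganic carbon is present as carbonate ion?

α₂ = 1 / (1 + [H⁺]/K2 + [H⁺]²/(K1K2)) = 1 / (1 + 10^+3.16 + 10^+2.39)
   = 1 / (1 + 1445.4 + 245.47) = 1/1691.9 = 0.0005910

α₂ = 0.000591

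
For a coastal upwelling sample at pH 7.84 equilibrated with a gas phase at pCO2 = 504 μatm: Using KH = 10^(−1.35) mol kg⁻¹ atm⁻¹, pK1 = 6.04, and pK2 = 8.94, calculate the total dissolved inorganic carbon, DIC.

[CO2*] = KH · pCO2 = 10^(−1.35) × 504×10^-6 = 2.251×10^-5 mol/kg
α₀ = 1/(1 + K1/[H⁺] + K1K2/[H⁺]²) = 1/(1 + 10^+1.80 + 10^+0.70) = 0.01447
DIC = [CO2*]/α₀ = 2.251×10^-5 / 0.01447 = 1.56 mmol/kg

DIC = 1.56 mmol/kg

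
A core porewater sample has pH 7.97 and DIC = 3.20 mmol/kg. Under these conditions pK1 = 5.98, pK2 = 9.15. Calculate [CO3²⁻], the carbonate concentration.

α₂ = 1 / (1 + [H⁺]/K2 + [H⁺]²/(K1K2)) = 1 / (1 + 10^+1.18 + 10^-0.81)
   = 1 / (1 + 15.136 + 0.15488) = 1/16.290 = 0.06139
[CO3²⁻] = α₂ × DIC = 0.06139 × 3.20 = 0.196 mmol/kg

[CO3²⁻] = 0.196 mmol/kg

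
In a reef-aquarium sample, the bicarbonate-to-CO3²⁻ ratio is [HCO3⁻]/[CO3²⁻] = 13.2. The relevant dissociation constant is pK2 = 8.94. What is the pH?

From K2 = [H⁺][CO3²⁻]/[HCO3⁻]:  pH = pK2 − log₁₀([HCO3⁻]/[CO3²⁻])
log₁₀(13.2) = +1.121
pH = 8.94 − (+1.121) = 7.82

pH = 7.82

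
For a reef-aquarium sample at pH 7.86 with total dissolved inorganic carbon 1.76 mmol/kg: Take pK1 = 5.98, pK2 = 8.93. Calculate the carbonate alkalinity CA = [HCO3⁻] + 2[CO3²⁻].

CA = [HCO3⁻] + 2[CO3²⁻] = (α₁ + 2α₂)·DIC
At pH 7.86: [H⁺]/K1 = 10^-1.88 = 0.013183, K2/[H⁺] = 10^-1.07 = 0.085114
α₁ = 1/(1 + 0.013183 + 0.085114) = 1/1.0983 = 0.9105; α₂ = α₁·K2/[H⁺] = 0.07750
α₁ + 2α₂ = 1.0655
CA = 1.0655 × 1.76 = 1.88 mmol/kg

CA = 1.88 mmol/kg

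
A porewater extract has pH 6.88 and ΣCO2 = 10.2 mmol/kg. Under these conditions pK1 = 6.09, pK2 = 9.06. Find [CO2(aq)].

[CO2*] = 1.42 mmol/kg

α₀ = 1 / (1 + K1/[H⁺] + K1K2/[H⁺]²) = 1 / (1 + 10^+0.79 + 10^-1.39)
   = 1 / (1 + 6.1660 + 0.040738) = 1/7.2067 = 0.1388
[CO2*] = α₀ × DIC = 0.1388 × 10.2 = 1.42 mmol/kg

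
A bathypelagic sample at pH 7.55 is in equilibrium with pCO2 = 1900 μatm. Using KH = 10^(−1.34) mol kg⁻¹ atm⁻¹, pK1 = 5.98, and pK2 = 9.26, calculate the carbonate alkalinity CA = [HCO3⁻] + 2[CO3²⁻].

[CO2*] = KH · pCO2 = 10^(−1.34) × 1900×10^-6 = 8.685×10^-5 mol/kg
α₀ = 1/(1 + K1/[H⁺] + K1K2/[H⁺]²) = 1/(1 + 10^+1.57 + 10^-0.14) = 0.02572
DIC = [CO2*]/α₀ = 8.685×10^-5 / 0.02572 = 3.376 mmol/kg
CA = (α₁ + 2α₂)·DIC = (0.9556 + 2×0.01863) × 3.376 = 3.35 mmol/kg

CA = 3.35 mmol/kg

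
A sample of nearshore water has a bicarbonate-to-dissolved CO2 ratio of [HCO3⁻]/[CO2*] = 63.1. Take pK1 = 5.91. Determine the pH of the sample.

pH = 7.71

From K1 = [H⁺][HCO3⁻]/[CO2*]:  pH = pK1 + log₁₀([HCO3⁻]/[CO2*])
log₁₀(63.1) = +1.800
pH = 5.91 + (+1.800) = 7.71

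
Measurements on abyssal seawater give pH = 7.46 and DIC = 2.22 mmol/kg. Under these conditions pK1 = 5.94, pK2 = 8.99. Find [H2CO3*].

[CO2*] = 0.0633 mmol/kg

α₀ = 1 / (1 + K1/[H⁺] + K1K2/[H⁺]²) = 1 / (1 + 10^+1.52 + 10^-0.01)
   = 1 / (1 + 33.113 + 0.97724) = 1/35.090 = 0.02850
[CO2*] = α₀ × DIC = 0.02850 × 2.22 = 0.0633 mmol/kg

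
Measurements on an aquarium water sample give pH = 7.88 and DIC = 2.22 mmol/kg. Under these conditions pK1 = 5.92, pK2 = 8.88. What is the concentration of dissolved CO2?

[CO2*] = 0.0219 mmol/kg

α₀ = 1 / (1 + K1/[H⁺] + K1K2/[H⁺]²) = 1 / (1 + 10^+1.96 + 10^+0.96)
   = 1 / (1 + 91.201 + 9.1201) = 1/101.32 = 0.009870
[CO2*] = α₀ × DIC = 0.009870 × 2.22 = 0.0219 mmol/kg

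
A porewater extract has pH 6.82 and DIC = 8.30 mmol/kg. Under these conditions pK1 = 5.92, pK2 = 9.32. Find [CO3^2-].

[CO3²⁻] = 0.0232 mmol/kg

α₂ = 1 / (1 + [H⁺]/K2 + [H⁺]²/(K1K2)) = 1 / (1 + 10^+2.50 + 10^+1.60)
   = 1 / (1 + 316.23 + 39.811) = 1/357.04 = 0.002801
[CO3²⁻] = α₂ × DIC = 0.002801 × 8.30 = 0.0232 mmol/kg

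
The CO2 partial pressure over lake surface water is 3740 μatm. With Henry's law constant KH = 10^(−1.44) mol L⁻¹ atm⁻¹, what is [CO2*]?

KH = 10^(−1.44) = 3.631×10^-2 mol L⁻¹ atm⁻¹
[CO2*] = KH · pCO2 = 3.631×10^-2 × 3740×10^-6 atm = 1.36×10^-4 mol/L

[CO2*] = 136 μmol/L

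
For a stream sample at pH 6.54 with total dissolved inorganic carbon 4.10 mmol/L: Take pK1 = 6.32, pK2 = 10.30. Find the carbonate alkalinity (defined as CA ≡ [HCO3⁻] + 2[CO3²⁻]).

CA = 2.56 mmol/L

CA = [HCO3⁻] + 2[CO3²⁻] = (α₁ + 2α₂)·DIC
At pH 6.54: [H⁺]/K1 = 10^-0.22 = 0.60256, K2/[H⁺] = 10^-3.76 = 0.00017378
α₁ = 1/(1 + 0.60256 + 0.00017378) = 1/1.6027 = 0.6239; α₂ = α₁·K2/[H⁺] = 0.0001084
α₁ + 2α₂ = 0.6242
CA = 0.6242 × 4.10 = 2.56 mmol/L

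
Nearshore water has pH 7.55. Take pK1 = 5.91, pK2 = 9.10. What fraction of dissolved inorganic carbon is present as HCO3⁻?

α₁ = 1 / (1 + [H⁺]/K1 + K2/[H⁺]) = 1 / (1 + 10^-1.64 + 10^-1.55)
   = 1 / (1 + 0.022909 + 0.028184) = 1/1.0511 = 0.9514

α₁ = 0.951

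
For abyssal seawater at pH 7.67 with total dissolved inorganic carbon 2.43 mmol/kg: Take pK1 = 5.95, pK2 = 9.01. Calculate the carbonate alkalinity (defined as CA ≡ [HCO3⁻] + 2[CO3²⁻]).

CA = 2.49 mmol/kg

CA = [HCO3⁻] + 2[CO3²⁻] = (α₁ + 2α₂)·DIC
At pH 7.67: [H⁺]/K1 = 10^-1.72 = 0.019055, K2/[H⁺] = 10^-1.34 = 0.045709
α₁ = 1/(1 + 0.019055 + 0.045709) = 1/1.0648 = 0.9392; α₂ = α₁·K2/[H⁺] = 0.04293
α₁ + 2α₂ = 1.0250
CA = 1.0250 × 2.43 = 2.49 mmol/kg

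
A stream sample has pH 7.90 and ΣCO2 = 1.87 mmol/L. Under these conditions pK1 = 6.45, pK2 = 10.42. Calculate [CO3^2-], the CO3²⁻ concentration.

[CO3²⁻] = 5.44 μmol/L

α₂ = 1 / (1 + [H⁺]/K2 + [H⁺]²/(K1K2)) = 1 / (1 + 10^+2.52 + 10^+1.07)
   = 1 / (1 + 331.13 + 11.749) = 1/343.88 = 0.002908
[CO3²⁻] = α₂ × DIC = 0.002908 × 1.87 = 0.00544 mmol/L = 5.44 μmol/L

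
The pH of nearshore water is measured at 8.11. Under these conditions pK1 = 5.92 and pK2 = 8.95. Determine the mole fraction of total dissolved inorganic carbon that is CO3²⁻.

α₂ = 1 / (1 + [H⁺]/K2 + [H⁺]²/(K1K2)) = 1 / (1 + 10^+0.84 + 10^-1.35)
   = 1 / (1 + 6.9183 + 0.044668) = 1/7.9630 = 0.1256

α₂ = 0.126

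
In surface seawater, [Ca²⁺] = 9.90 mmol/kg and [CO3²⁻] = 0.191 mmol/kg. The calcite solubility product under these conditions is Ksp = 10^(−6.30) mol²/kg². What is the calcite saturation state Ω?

Ω = 3.77

Ksp = 10^(−6.30) = 5.012×10^-7
Ω = [Ca²⁺][CO3²⁻]/Ksp = (9.90×10^-3)(0.191×10^-3) / 5.012×10^-7 = 3.77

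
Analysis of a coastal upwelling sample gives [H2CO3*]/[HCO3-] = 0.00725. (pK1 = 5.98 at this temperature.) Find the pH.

From K1 = [H⁺][HCO3-]/[H2CO3*]:  pH = pK1 − log₁₀([H2CO3*]/[HCO3-])
log₁₀(0.00725) = -2.140
pH = 5.98 − (-2.140) = 8.12

pH = 8.12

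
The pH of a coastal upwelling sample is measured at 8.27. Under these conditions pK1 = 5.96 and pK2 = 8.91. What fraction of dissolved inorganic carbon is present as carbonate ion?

α₂ = 1 / (1 + [H⁺]/K2 + [H⁺]²/(K1K2)) = 1 / (1 + 10^+0.64 + 10^-1.67)
   = 1 / (1 + 4.3652 + 0.021380) = 1/5.3865 = 0.1856

α₂ = 0.186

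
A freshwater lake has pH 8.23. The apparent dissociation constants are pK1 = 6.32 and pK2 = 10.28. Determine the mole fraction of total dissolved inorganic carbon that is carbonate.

α₂ = 0.00873

α₂ = 1 / (1 + [H⁺]/K2 + [H⁺]²/(K1K2)) = 1 / (1 + 10^+2.05 + 10^+0.14)
   = 1 / (1 + 112.20 + 1.3804) = 1/114.58 = 0.008727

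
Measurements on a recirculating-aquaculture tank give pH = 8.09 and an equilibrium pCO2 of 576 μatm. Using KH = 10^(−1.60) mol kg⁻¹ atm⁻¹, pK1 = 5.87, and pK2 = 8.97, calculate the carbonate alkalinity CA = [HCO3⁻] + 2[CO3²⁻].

CA = 3.03 mmol/kg

[CO2*] = KH · pCO2 = 10^(−1.60) × 576×10^-6 = 1.447×10^-5 mol/kg
α₀ = 1/(1 + K1/[H⁺] + K1K2/[H⁺]²) = 1/(1 + 10^+2.22 + 10^+1.34) = 0.005296
DIC = [CO2*]/α₀ = 1.447×10^-5 / 0.005296 = 2.732 mmol/kg
CA = (α₁ + 2α₂)·DIC = (0.8788 + 2×0.1159) × 2.732 = 3.03 mmol/kg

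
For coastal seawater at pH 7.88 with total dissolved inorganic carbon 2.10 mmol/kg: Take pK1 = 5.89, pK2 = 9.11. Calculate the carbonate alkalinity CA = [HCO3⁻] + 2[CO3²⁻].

CA = 2.20 mmol/kg

CA = [HCO3⁻] + 2[CO3²⁻] = (α₁ + 2α₂)·DIC
At pH 7.88: [H⁺]/K1 = 10^-1.99 = 0.010233, K2/[H⁺] = 10^-1.23 = 0.058884
α₁ = 1/(1 + 0.010233 + 0.058884) = 1/1.0691 = 0.9354; α₂ = α₁·K2/[H⁺] = 0.05508
α₁ + 2α₂ = 1.0455
CA = 1.0455 × 2.10 = 2.20 mmol/kg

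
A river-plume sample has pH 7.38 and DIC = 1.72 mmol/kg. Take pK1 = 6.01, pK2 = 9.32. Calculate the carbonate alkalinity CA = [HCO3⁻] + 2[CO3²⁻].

CA = 1.67 mmol/kg

CA = [HCO3⁻] + 2[CO3²⁻] = (α₁ + 2α₂)·DIC
At pH 7.38: [H⁺]/K1 = 10^-1.37 = 0.042658, K2/[H⁺] = 10^-1.94 = 0.011482
α₁ = 1/(1 + 0.042658 + 0.011482) = 1/1.0541 = 0.9486; α₂ = α₁·K2/[H⁺] = 0.01089
α₁ + 2α₂ = 0.9704
CA = 0.9704 × 1.72 = 1.67 mmol/kg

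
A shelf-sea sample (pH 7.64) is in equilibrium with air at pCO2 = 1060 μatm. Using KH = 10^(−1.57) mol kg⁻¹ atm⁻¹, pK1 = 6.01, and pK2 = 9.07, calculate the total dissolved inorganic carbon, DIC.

[CO2*] = KH · pCO2 = 10^(−1.57) × 1060×10^-6 = 2.853×10^-5 mol/kg
α₀ = 1/(1 + K1/[H⁺] + K1K2/[H⁺]²) = 1/(1 + 10^+1.63 + 10^+0.20) = 0.02210
DIC = [CO2*]/α₀ = 2.853×10^-5 / 0.02210 = 1.29 mmol/kg

DIC = 1.29 mmol/kg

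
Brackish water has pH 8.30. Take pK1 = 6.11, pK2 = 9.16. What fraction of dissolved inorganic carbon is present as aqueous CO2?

α₀ = 0.00564

α₀ = 1 / (1 + K1/[H⁺] + K1K2/[H⁺]²) = 1 / (1 + 10^+2.19 + 10^+1.33)
   = 1 / (1 + 154.88 + 21.380) = 1/177.26 = 0.005641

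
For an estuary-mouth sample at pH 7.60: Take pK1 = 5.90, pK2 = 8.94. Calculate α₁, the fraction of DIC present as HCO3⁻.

α₁ = 1 / (1 + [H⁺]/K1 + K2/[H⁺]) = 1 / (1 + 10^-1.70 + 10^-1.34)
   = 1 / (1 + 0.019953 + 0.045709) = 1/1.0657 = 0.9384

α₁ = 0.938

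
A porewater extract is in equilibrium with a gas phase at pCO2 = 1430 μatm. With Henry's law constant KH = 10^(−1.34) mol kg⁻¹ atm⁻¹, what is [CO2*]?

[CO2*] = 65.4 μmol/kg

KH = 10^(−1.34) = 4.571×10^-2 mol kg⁻¹ atm⁻¹
[CO2*] = KH · pCO2 = 4.571×10^-2 × 1430×10^-6 atm = 6.54×10^-5 mol/kg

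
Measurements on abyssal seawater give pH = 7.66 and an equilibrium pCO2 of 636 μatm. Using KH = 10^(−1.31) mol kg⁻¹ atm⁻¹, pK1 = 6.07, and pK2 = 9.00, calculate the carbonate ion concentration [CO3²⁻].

[CO3²⁻] = 0.0554 mmol/kg

[CO2*] = KH · pCO2 = 10^(−1.31) × 636×10^-6 = 3.115×10^-5 mol/kg
α₀ = 1/(1 + K1/[H⁺] + K1K2/[H⁺]²) = 1/(1 + 10^+1.59 + 10^+0.25) = 0.02399
DIC = [CO2*]/α₀ = 3.115×10^-5 / 0.02399 = 1.298 mmol/kg
[CO3²⁻] = α₂·DIC; α₂ = 0.04266, so [CO3²⁻] = 0.04266 × 1.298 = 0.0554 mmol/kg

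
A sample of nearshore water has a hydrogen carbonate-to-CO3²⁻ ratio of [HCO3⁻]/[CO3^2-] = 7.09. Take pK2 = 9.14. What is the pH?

pH = 8.29

From K2 = [H⁺][CO3^2-]/[HCO3⁻]:  pH = pK2 − log₁₀([HCO3⁻]/[CO3^2-])
log₁₀(7.09) = +0.851
pH = 9.14 − (+0.851) = 8.29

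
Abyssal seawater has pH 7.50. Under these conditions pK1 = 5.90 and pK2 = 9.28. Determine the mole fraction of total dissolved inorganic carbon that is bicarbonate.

α₁ = 0.960

α₁ = 1 / (1 + [H⁺]/K1 + K2/[H⁺]) = 1 / (1 + 10^-1.60 + 10^-1.78)
   = 1 / (1 + 0.025119 + 0.016596) = 1/1.0417 = 0.9600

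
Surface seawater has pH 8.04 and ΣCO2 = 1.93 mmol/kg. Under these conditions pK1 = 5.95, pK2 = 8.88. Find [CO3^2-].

α₂ = 1 / (1 + [H⁺]/K2 + [H⁺]²/(K1K2)) = 1 / (1 + 10^+0.84 + 10^-1.25)
   = 1 / (1 + 6.9183 + 0.056234) = 1/7.9745 = 0.1254
[CO3²⁻] = α₂ × DIC = 0.1254 × 1.93 = 0.242 mmol/kg

[CO3²⁻] = 0.242 mmol/kg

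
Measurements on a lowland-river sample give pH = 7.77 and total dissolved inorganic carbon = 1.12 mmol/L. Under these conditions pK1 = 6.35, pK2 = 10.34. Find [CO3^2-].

α₂ = 1 / (1 + [H⁺]/K2 + [H⁺]²/(K1K2)) = 1 / (1 + 10^+2.57 + 10^+1.15)
   = 1 / (1 + 371.54 + 14.125) = 1/386.66 = 0.002586
[CO3²⁻] = α₂ × DIC = 0.002586 × 1.12 = 0.00290 mmol/L = 2.90 μmol/L

[CO3²⁻] = 2.90 μmol/L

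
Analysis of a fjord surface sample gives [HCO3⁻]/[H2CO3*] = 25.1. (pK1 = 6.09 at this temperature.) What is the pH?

pH = 7.49

From K1 = [H⁺][HCO3⁻]/[H2CO3*]:  pH = pK1 + log₁₀([HCO3⁻]/[H2CO3*])
log₁₀(25.1) = +1.400
pH = 6.09 + (+1.400) = 7.49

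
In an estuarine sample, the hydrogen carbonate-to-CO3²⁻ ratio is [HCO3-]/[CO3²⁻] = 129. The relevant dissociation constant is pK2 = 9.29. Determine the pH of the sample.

pH = 7.18

From K2 = [H⁺][CO3²⁻]/[HCO3-]:  pH = pK2 − log₁₀([HCO3-]/[CO3²⁻])
log₁₀(129) = +2.111
pH = 9.29 − (+2.111) = 7.18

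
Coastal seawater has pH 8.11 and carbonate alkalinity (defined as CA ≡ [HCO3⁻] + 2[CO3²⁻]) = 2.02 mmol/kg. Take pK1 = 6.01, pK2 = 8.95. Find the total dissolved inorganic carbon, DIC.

DIC = 1.81 mmol/kg

CA = [HCO3⁻] + 2[CO3²⁻] = (α₁ + 2α₂)·DIC
At pH 8.11: [H⁺]/K1 = 10^-2.10 = 0.0079433, K2/[H⁺] = 10^-0.84 = 0.14454
α₁ = 1/(1 + 0.0079433 + 0.14454) = 1/1.1525 = 0.8677; α₂ = α₁·K2/[H⁺] = 0.1254
α₁ + 2α₂ = 1.1185
DIC = CA / (α₁ + 2α₂) = 2.02 / 1.1185 = 1.81 mmol/kg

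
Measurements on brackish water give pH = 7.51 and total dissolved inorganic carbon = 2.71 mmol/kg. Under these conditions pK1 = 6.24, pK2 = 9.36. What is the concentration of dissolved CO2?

[CO2*] = 0.136 mmol/kg

α₀ = 1 / (1 + K1/[H⁺] + K1K2/[H⁺]²) = 1 / (1 + 10^+1.27 + 10^-0.58)
   = 1 / (1 + 18.621 + 0.26303) = 1/19.884 = 0.05029
[CO2*] = α₀ × DIC = 0.05029 × 2.71 = 0.136 mmol/kg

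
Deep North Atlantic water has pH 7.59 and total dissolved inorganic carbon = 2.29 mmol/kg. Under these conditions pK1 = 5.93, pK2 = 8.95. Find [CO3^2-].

α₂ = 1 / (1 + [H⁺]/K2 + [H⁺]²/(K1K2)) = 1 / (1 + 10^+1.36 + 10^-0.30)
   = 1 / (1 + 22.909 + 0.50119) = 1/24.410 = 0.04097
[CO3²⁻] = α₂ × DIC = 0.04097 × 2.29 = 0.0938 mmol/kg

[CO3²⁻] = 0.0938 mmol/kg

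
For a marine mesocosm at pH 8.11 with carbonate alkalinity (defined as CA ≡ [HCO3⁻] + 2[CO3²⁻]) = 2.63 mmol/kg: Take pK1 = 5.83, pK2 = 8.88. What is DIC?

DIC = 2.31 mmol/kg

CA = [HCO3⁻] + 2[CO3²⁻] = (α₁ + 2α₂)·DIC
At pH 8.11: [H⁺]/K1 = 10^-2.28 = 0.0052481, K2/[H⁺] = 10^-0.77 = 0.16982
α₁ = 1/(1 + 0.0052481 + 0.16982) = 1/1.1751 = 0.8510; α₂ = α₁·K2/[H⁺] = 0.1445
α₁ + 2α₂ = 1.1401
DIC = CA / (α₁ + 2α₂) = 2.63 / 1.1401 = 2.31 mmol/kg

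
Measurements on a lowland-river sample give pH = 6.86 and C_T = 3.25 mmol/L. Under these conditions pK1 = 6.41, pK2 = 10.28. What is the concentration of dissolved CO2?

[CO2*] = 0.851 mmol/L

α₀ = 1 / (1 + K1/[H⁺] + K1K2/[H⁺]²) = 1 / (1 + 10^+0.45 + 10^-2.97)
   = 1 / (1 + 2.8184 + 0.0010715) = 1/3.8195 = 0.2618
[CO2*] = α₀ × DIC = 0.2618 × 3.25 = 0.851 mmol/L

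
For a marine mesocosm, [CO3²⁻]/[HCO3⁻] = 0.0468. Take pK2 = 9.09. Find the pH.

pH = 7.76

From K2 = [H⁺][CO3²⁻]/[HCO3⁻]:  pH = pK2 + log₁₀([CO3²⁻]/[HCO3⁻])
log₁₀(0.0468) = -1.330
pH = 9.09 + (-1.330) = 7.76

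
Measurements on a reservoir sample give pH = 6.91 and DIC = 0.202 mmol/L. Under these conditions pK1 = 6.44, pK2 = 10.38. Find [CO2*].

α₀ = 1 / (1 + K1/[H⁺] + K1K2/[H⁺]²) = 1 / (1 + 10^+0.47 + 10^-3.00)
   = 1 / (1 + 2.9512 + 0.0010000) = 1/3.9522 = 0.2530
[CO2*] = α₀ × DIC = 0.2530 × 0.202 = 0.0511 mmol/L

[CO2*] = 0.0511 mmol/L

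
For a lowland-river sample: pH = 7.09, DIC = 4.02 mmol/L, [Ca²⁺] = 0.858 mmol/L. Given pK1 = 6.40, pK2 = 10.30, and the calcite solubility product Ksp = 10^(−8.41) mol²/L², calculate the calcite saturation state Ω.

Ω = 0.454

α₂ = 1 / (1 + [H⁺]/K2 + [H⁺]²/(K1K2)) = 1 / (1 + 10^+3.21 + 10^+2.52)
   = 1 / (1 + 1621.8 + 331.13) = 1/1953.9 = 0.0005118
[CO3²⁻] = α₂ × DIC = 0.0005118 × 4.02 = 0.002057 mmol/L = 2.057 μmol/L
Ksp = 10^(−8.41) = 3.890×10^-9
Ω = [Ca²⁺][CO3²⁻]/Ksp = (0.858×10^-3)(2.057×10^-6) / 3.890×10^-9 = 0.454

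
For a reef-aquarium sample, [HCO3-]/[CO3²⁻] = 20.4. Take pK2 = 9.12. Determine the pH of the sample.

pH = 7.81

From K2 = [H⁺][CO3²⁻]/[HCO3-]:  pH = pK2 − log₁₀([HCO3-]/[CO3²⁻])
log₁₀(20.4) = +1.310
pH = 9.12 − (+1.310) = 7.81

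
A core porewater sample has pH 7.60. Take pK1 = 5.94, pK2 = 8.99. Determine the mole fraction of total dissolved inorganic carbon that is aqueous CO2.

α₀ = 0.0206

α₀ = 1 / (1 + K1/[H⁺] + K1K2/[H⁺]²) = 1 / (1 + 10^+1.66 + 10^+0.27)
   = 1 / (1 + 45.709 + 1.8621) = 1/48.571 = 0.02059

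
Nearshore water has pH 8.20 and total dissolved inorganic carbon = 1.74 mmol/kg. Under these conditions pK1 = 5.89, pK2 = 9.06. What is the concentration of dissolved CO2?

α₀ = 1 / (1 + K1/[H⁺] + K1K2/[H⁺]²) = 1 / (1 + 10^+2.31 + 10^+1.45)
   = 1 / (1 + 204.17 + 28.184) = 1/233.36 = 0.004285
[CO2*] = α₀ × DIC = 0.004285 × 1.74 = 0.00746 mmol/kg = 7.46 μmol/kg

[CO2*] = 7.46 μmol/kg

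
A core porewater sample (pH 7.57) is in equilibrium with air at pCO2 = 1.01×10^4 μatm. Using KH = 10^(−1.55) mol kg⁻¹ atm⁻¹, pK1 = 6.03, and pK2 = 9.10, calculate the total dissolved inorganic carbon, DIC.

DIC = 10.4 mmol/kg

[CO2*] = KH · pCO2 = 10^(−1.55) × 1.01×10^4×10^-6 = 2.847×10^-4 mol/kg
α₀ = 1/(1 + K1/[H⁺] + K1K2/[H⁺]²) = 1/(1 + 10^+1.54 + 10^+0.01) = 0.02725
DIC = [CO2*]/α₀ = 2.847×10^-4 / 0.02725 = 10.4 mmol/kg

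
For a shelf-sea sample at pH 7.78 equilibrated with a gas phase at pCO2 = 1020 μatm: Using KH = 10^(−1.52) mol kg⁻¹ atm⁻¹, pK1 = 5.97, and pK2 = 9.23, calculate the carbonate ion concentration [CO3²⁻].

[CO3²⁻] = 0.0706 mmol/kg

[CO2*] = KH · pCO2 = 10^(−1.52) × 1020×10^-6 = 3.080×10^-5 mol/kg
α₀ = 1/(1 + K1/[H⁺] + K1K2/[H⁺]²) = 1/(1 + 10^+1.81 + 10^+0.36) = 0.01474
DIC = [CO2*]/α₀ = 3.080×10^-5 / 0.01474 = 2.090 mmol/kg
[CO3²⁻] = α₂·DIC; α₂ = 0.03376, so [CO3²⁻] = 0.03376 × 2.090 = 0.0706 mmol/kg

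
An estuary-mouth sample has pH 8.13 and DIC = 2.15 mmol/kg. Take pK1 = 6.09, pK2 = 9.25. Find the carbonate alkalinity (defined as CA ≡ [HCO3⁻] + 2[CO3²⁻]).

CA = 2.28 mmol/kg

CA = [HCO3⁻] + 2[CO3²⁻] = (α₁ + 2α₂)·DIC
At pH 8.13: [H⁺]/K1 = 10^-2.04 = 0.0091201, K2/[H⁺] = 10^-1.12 = 0.075858
α₁ = 1/(1 + 0.0091201 + 0.075858) = 1/1.0850 = 0.9217; α₂ = α₁·K2/[H⁺] = 0.06992
α₁ + 2α₂ = 1.0615
CA = 1.0615 × 2.15 = 2.28 mmol/kg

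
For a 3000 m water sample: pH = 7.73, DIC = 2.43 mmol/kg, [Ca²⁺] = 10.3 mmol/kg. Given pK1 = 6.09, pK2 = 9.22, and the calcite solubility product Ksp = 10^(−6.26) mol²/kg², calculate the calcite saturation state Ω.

Ω = 1.40

α₂ = 1 / (1 + [H⁺]/K2 + [H⁺]²/(K1K2)) = 1 / (1 + 10^+1.49 + 10^-0.15)
   = 1 / (1 + 30.903 + 0.70795) = 1/32.611 = 0.03066
[CO3²⁻] = α₂ × DIC = 0.03066 × 2.43 = 0.07451 mmol/kg
Ksp = 10^(−6.26) = 5.495×10^-7
Ω = [Ca²⁺][CO3²⁻]/Ksp = (10.3×10^-3)(7.451×10^-5) / 5.495×10^-7 = 1.40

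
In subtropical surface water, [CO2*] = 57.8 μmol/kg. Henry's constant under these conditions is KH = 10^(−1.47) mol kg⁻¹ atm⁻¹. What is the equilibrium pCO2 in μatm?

pCO2 = 1710 μatm

KH = 10^(−1.47) = 3.388×10^-2 mol kg⁻¹ atm⁻¹
pCO2 = [CO2*]/KH = 57.8×10^-6 / 3.388×10^-2 = 1.71×10^-3 atm = 1710 μatm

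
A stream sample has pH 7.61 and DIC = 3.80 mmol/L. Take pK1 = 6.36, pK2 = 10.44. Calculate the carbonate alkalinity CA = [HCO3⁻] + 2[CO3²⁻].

CA = [HCO3⁻] + 2[CO3²⁻] = (α₁ + 2α₂)·DIC
At pH 7.61: [H⁺]/K1 = 10^-1.25 = 0.056234, K2/[H⁺] = 10^-2.83 = 0.0014791
α₁ = 1/(1 + 0.056234 + 0.0014791) = 1/1.0577 = 0.9454; α₂ = α₁·K2/[H⁺] = 0.001398
α₁ + 2α₂ = 0.9482
CA = 0.9482 × 3.80 = 3.60 mmol/L

CA = 3.60 mmol/L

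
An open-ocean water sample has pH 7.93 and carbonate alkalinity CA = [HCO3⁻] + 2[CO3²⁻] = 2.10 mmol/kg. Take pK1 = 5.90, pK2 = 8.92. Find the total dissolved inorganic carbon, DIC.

DIC = 1.94 mmol/kg

CA = [HCO3⁻] + 2[CO3²⁻] = (α₁ + 2α₂)·DIC
At pH 7.93: [H⁺]/K1 = 10^-2.03 = 0.0093325, K2/[H⁺] = 10^-0.99 = 0.10233
α₁ = 1/(1 + 0.0093325 + 0.10233) = 1/1.1117 = 0.8996; α₂ = α₁·K2/[H⁺] = 0.09205
α₁ + 2α₂ = 1.0837
DIC = CA / (α₁ + 2α₂) = 2.10 / 1.0837 = 1.94 mmol/kg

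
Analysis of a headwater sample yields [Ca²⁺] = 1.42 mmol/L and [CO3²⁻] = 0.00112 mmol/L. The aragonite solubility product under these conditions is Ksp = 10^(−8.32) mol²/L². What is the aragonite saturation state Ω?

Ω = 0.332

Ksp = 10^(−8.32) = 4.786×10^-9
Ω = [Ca²⁺][CO3²⁻]/Ksp = (1.42×10^-3)(0.00112×10^-3) / 4.786×10^-9 = 0.332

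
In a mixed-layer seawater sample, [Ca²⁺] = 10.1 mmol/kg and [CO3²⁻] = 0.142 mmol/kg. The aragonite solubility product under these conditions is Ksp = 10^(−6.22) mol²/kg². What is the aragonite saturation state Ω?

Ω = 2.38

Ksp = 10^(−6.22) = 6.026×10^-7
Ω = [Ca²⁺][CO3²⁻]/Ksp = (10.1×10^-3)(0.142×10^-3) / 6.026×10^-7 = 2.38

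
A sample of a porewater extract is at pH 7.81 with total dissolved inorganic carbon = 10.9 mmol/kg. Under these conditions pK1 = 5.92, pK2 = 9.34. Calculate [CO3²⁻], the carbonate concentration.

α₂ = 1 / (1 + [H⁺]/K2 + [H⁺]²/(K1K2)) = 1 / (1 + 10^+1.53 + 10^-0.36)
   = 1 / (1 + 33.884 + 0.43652) = 1/35.321 = 0.02831
[CO3²⁻] = α₂ × DIC = 0.02831 × 10.9 = 0.309 mmol/kg

[CO3²⁻] = 0.309 mmol/kg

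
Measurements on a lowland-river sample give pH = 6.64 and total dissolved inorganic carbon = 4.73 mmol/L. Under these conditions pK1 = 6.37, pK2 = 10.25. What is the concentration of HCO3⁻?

[HCO3⁻] = 3.08 mmol/L

α₁ = 1 / (1 + [H⁺]/K1 + K2/[H⁺]) = 1 / (1 + 10^-0.27 + 10^-3.61)
   = 1 / (1 + 0.53703 + 0.00024547) = 1/1.5373 = 0.6505
[HCO3⁻] = α₁ × DIC = 0.6505 × 4.73 = 3.08 mmol/L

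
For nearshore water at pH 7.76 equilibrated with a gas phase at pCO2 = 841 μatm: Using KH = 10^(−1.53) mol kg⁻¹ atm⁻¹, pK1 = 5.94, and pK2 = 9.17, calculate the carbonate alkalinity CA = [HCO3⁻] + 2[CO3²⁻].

[CO2*] = KH · pCO2 = 10^(−1.53) × 841×10^-6 = 2.482×10^-5 mol/kg
α₀ = 1/(1 + K1/[H⁺] + K1K2/[H⁺]²) = 1/(1 + 10^+1.82 + 10^+0.41) = 0.01436
DIC = [CO2*]/α₀ = 2.482×10^-5 / 0.01436 = 1.728 mmol/kg
CA = (α₁ + 2α₂)·DIC = (0.9487 + 2×0.03691) × 1.728 = 1.77 mmol/kg

CA = 1.77 mmol/kg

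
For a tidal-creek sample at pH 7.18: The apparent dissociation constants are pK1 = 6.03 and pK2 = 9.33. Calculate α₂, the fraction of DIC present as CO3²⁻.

α₂ = 0.00657

α₂ = 1 / (1 + [H⁺]/K2 + [H⁺]²/(K1K2)) = 1 / (1 + 10^+2.15 + 10^+1.00)
   = 1 / (1 + 141.25 + 10.000) = 1/152.25 = 0.006568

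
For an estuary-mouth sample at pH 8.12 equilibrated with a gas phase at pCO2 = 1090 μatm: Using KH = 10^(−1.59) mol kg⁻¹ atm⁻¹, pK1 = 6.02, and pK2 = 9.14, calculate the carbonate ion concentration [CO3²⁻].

[CO2*] = KH · pCO2 = 10^(−1.59) × 1090×10^-6 = 2.802×10^-5 mol/kg
α₀ = 1/(1 + K1/[H⁺] + K1K2/[H⁺]²) = 1/(1 + 10^+2.10 + 10^+1.08) = 0.007199
DIC = [CO2*]/α₀ = 2.802×10^-5 / 0.007199 = 3.892 mmol/kg
[CO3²⁻] = α₂·DIC; α₂ = 0.08655, so [CO3²⁻] = 0.08655 × 3.892 = 0.337 mmol/kg

[CO3²⁻] = 0.337 mmol/kg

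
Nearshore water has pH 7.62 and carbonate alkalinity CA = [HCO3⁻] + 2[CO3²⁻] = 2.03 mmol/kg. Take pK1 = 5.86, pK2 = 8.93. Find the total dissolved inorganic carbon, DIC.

DIC = 1.97 mmol/kg

CA = [HCO3⁻] + 2[CO3²⁻] = (α₁ + 2α₂)·DIC
At pH 7.62: [H⁺]/K1 = 10^-1.76 = 0.017378, K2/[H⁺] = 10^-1.31 = 0.048978
α₁ = 1/(1 + 0.017378 + 0.048978) = 1/1.0664 = 0.9378; α₂ = α₁·K2/[H⁺] = 0.04593
α₁ + 2α₂ = 1.0296
DIC = CA / (α₁ + 2α₂) = 2.03 / 1.0296 = 1.97 mmol/kg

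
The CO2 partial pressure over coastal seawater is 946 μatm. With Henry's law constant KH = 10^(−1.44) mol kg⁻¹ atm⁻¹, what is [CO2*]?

[CO2*] = 34.3 μmol/kg

KH = 10^(−1.44) = 3.631×10^-2 mol kg⁻¹ atm⁻¹
[CO2*] = KH · pCO2 = 3.631×10^-2 × 946×10^-6 atm = 3.43×10^-5 mol/kg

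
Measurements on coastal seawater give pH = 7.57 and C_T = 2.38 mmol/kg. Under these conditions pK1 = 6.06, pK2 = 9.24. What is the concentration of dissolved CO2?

α₀ = 1 / (1 + K1/[H⁺] + K1K2/[H⁺]²) = 1 / (1 + 10^+1.51 + 10^-0.16)
   = 1 / (1 + 32.359 + 0.69183) = 1/34.051 = 0.02937
[CO2*] = α₀ × DIC = 0.02937 × 2.38 = 0.0699 mmol/kg

[CO2*] = 0.0699 mmol/kg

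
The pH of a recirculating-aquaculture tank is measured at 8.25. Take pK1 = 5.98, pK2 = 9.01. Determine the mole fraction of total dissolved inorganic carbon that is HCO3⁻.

α₁ = 0.848

α₁ = 1 / (1 + [H⁺]/K1 + K2/[H⁺]) = 1 / (1 + 10^-2.27 + 10^-0.76)
   = 1 / (1 + 0.0053703 + 0.17378) = 1/1.1792 = 0.8481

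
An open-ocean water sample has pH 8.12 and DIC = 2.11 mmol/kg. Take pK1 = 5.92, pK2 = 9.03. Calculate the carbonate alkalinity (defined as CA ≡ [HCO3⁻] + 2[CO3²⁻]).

CA = [HCO3⁻] + 2[CO3²⁻] = (α₁ + 2α₂)·DIC
At pH 8.12: [H⁺]/K1 = 10^-2.20 = 0.0063096, K2/[H⁺] = 10^-0.91 = 0.12303
α₁ = 1/(1 + 0.0063096 + 0.12303) = 1/1.1293 = 0.8855; α₂ = α₁·K2/[H⁺] = 0.1089
α₁ + 2α₂ = 1.1034
CA = 1.1034 × 2.11 = 2.33 mmol/kg

CA = 2.33 mmol/kg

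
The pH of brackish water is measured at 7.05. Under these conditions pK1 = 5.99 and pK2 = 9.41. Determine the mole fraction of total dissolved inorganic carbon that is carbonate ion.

α₂ = 0.00400

α₂ = 1 / (1 + [H⁺]/K2 + [H⁺]²/(K1K2)) = 1 / (1 + 10^+2.36 + 10^+1.30)
   = 1 / (1 + 229.09 + 19.953) = 1/250.04 = 0.003999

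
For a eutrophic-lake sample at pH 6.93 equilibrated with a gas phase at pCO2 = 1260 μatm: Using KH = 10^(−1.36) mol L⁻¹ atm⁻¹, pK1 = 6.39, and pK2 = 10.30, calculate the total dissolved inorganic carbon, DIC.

DIC = 0.246 mmol/L

[CO2*] = KH · pCO2 = 10^(−1.36) × 1260×10^-6 = 5.500×10^-5 mol/L
α₀ = 1/(1 + K1/[H⁺] + K1K2/[H⁺]²) = 1/(1 + 10^+0.54 + 10^-2.83) = 0.2238
DIC = [CO2*]/α₀ = 5.500×10^-5 / 0.2238 = 0.246 mmol/L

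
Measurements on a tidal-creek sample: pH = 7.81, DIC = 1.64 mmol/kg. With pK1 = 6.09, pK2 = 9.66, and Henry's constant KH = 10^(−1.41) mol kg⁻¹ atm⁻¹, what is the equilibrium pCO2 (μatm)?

α₀ = 1 / (1 + K1/[H⁺] + K1K2/[H⁺]²) = 1 / (1 + 10^+1.72 + 10^-0.13)
   = 1 / (1 + 52.481 + 0.74131) = 1/54.222 = 0.01844
[CO2*] = α₀ × DIC = 0.01844 × 1.64 = 0.03025 mmol/kg
pCO2 = [CO2*]/KH = 3.025×10^-5 / 3.890×10^-2 = 777 μatm

pCO2 = 777 μatm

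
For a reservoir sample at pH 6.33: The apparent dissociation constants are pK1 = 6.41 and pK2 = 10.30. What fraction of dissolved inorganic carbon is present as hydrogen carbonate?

α₁ = 1 / (1 + [H⁺]/K1 + K2/[H⁺]) = 1 / (1 + 10^+0.08 + 10^-3.97)
   = 1 / (1 + 1.2023 + 0.00010715) = 1/2.2024 = 0.4541

α₁ = 0.454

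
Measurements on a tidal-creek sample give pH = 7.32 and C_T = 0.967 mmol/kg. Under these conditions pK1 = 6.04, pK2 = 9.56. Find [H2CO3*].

[CO2*] = 0.0480 mmol/kg

α₀ = 1 / (1 + K1/[H⁺] + K1K2/[H⁺]²) = 1 / (1 + 10^+1.28 + 10^-0.96)
   = 1 / (1 + 19.055 + 0.10965) = 1/20.164 = 0.04959
[CO2*] = α₀ × DIC = 0.04959 × 0.967 = 0.0480 mmol/kg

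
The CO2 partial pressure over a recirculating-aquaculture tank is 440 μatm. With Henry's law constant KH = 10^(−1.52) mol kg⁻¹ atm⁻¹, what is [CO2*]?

[CO2*] = 13.3 μmol/kg

KH = 10^(−1.52) = 3.020×10^-2 mol kg⁻¹ atm⁻¹
[CO2*] = KH · pCO2 = 3.020×10^-2 × 440×10^-6 atm = 1.33×10^-5 mol/kg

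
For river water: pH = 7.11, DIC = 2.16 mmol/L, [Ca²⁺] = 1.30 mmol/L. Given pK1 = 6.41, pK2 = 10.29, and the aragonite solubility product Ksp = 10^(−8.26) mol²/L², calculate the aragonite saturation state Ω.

Ω = 0.281

α₂ = 1 / (1 + [H⁺]/K2 + [H⁺]²/(K1K2)) = 1 / (1 + 10^+3.18 + 10^+2.48)
   = 1 / (1 + 1513.6 + 302.00) = 1/1816.6 = 0.0005505
[CO3²⁻] = α₂ × DIC = 0.0005505 × 2.16 = 0.001189 mmol/L = 1.189 μmol/L
Ksp = 10^(−8.26) = 5.495×10^-9
Ω = [Ca²⁺][CO3²⁻]/Ksp = (1.30×10^-3)(1.189×10^-6) / 5.495×10^-9 = 0.281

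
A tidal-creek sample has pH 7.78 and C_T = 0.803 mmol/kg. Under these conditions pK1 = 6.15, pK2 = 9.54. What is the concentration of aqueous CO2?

[CO2*] = 18.1 μmol/kg

α₀ = 1 / (1 + K1/[H⁺] + K1K2/[H⁺]²) = 1 / (1 + 10^+1.63 + 10^-0.13)
   = 1 / (1 + 42.658 + 0.74131) = 1/44.399 = 0.02252
[CO2*] = α₀ × DIC = 0.02252 × 0.803 = 0.0181 mmol/kg = 18.1 μmol/kg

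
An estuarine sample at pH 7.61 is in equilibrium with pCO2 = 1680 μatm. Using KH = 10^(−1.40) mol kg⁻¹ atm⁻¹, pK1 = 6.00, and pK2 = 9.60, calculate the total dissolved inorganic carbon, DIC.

DIC = 2.82 mmol/kg

[CO2*] = KH · pCO2 = 10^(−1.40) × 1680×10^-6 = 6.688×10^-5 mol/kg
α₀ = 1/(1 + K1/[H⁺] + K1K2/[H⁺]²) = 1/(1 + 10^+1.61 + 10^-0.38) = 0.02372
DIC = [CO2*]/α₀ = 6.688×10^-5 / 0.02372 = 2.82 mmol/kg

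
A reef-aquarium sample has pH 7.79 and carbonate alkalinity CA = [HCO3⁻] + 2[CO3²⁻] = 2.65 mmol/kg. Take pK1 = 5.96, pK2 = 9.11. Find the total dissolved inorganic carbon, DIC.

CA = [HCO3⁻] + 2[CO3²⁻] = (α₁ + 2α₂)·DIC
At pH 7.79: [H⁺]/K1 = 10^-1.83 = 0.014791, K2/[H⁺] = 10^-1.32 = 0.047863
α₁ = 1/(1 + 0.014791 + 0.047863) = 1/1.0627 = 0.9410; α₂ = α₁·K2/[H⁺] = 0.04504
α₁ + 2α₂ = 1.0311
DIC = CA / (α₁ + 2α₂) = 2.65 / 1.0311 = 2.57 mmol/kg

DIC = 2.57 mmol/kg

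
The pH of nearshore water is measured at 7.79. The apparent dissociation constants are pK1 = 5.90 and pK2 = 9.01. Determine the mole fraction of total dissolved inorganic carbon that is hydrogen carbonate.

α₁ = 1 / (1 + [H⁺]/K1 + K2/[H⁺]) = 1 / (1 + 10^-1.89 + 10^-1.22)
   = 1 / (1 + 0.012882 + 0.060256) = 1/1.0731 = 0.9318

α₁ = 0.932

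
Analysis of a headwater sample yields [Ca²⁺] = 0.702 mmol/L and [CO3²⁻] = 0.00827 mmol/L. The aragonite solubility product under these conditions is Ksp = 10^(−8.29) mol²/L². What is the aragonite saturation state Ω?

Ksp = 10^(−8.29) = 5.129×10^-9
Ω = [Ca²⁺][CO3²⁻]/Ksp = (0.702×10^-3)(0.00827×10^-3) / 5.129×10^-9 = 1.13

Ω = 1.13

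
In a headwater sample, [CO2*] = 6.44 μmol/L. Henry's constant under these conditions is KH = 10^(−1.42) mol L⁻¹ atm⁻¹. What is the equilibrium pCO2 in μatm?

KH = 10^(−1.42) = 3.802×10^-2 mol L⁻¹ atm⁻¹
pCO2 = [CO2*]/KH = 6.44×10^-6 / 3.802×10^-2 = 1.69×10^-4 atm = 169 μatm

pCO2 = 169 μatm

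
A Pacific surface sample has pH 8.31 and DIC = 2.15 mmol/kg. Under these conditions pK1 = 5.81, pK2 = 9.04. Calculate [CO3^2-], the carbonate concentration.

α₂ = 1 / (1 + [H⁺]/K2 + [H⁺]²/(K1K2)) = 1 / (1 + 10^+0.73 + 10^-1.77)
   = 1 / (1 + 5.3703 + 0.016982) = 1/6.3873 = 0.1566
[CO3²⁻] = α₂ × DIC = 0.1566 × 2.15 = 0.337 mmol/kg

[CO3²⁻] = 0.337 mmol/kg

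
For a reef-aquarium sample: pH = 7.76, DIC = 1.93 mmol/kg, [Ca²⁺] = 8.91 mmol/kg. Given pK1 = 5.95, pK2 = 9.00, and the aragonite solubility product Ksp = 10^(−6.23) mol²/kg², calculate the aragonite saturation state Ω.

Ω = 1.57

α₂ = 1 / (1 + [H⁺]/K2 + [H⁺]²/(K1K2)) = 1 / (1 + 10^+1.24 + 10^-0.57)
   = 1 / (1 + 17.378 + 0.26915) = 1/18.647 = 0.05363
[CO3²⁻] = α₂ × DIC = 0.05363 × 1.93 = 0.1035 mmol/kg
Ksp = 10^(−6.23) = 5.888×10^-7
Ω = [Ca²⁺][CO3²⁻]/Ksp = (8.91×10^-3)(1.035×10^-4) / 5.888×10^-7 = 1.57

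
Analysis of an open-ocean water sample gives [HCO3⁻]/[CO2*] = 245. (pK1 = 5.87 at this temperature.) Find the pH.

From K1 = [H⁺][HCO3⁻]/[CO2*]:  pH = pK1 + log₁₀([HCO3⁻]/[CO2*])
log₁₀(245) = +2.389
pH = 5.87 + (+2.389) = 8.26

pH = 8.26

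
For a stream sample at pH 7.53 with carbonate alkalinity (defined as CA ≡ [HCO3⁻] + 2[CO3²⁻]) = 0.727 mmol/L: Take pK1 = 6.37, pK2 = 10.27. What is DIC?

CA = [HCO3⁻] + 2[CO3²⁻] = (α₁ + 2α₂)·DIC
At pH 7.53: [H⁺]/K1 = 10^-1.16 = 0.069183, K2/[H⁺] = 10^-2.74 = 0.0018197
α₁ = 1/(1 + 0.069183 + 0.0018197) = 1/1.0710 = 0.9337; α₂ = α₁·K2/[H⁺] = 0.001699
α₁ + 2α₂ = 0.9371
DIC = CA / (α₁ + 2α₂) = 0.727 / 0.9371 = 0.776 mmol/L

DIC = 0.776 mmol/L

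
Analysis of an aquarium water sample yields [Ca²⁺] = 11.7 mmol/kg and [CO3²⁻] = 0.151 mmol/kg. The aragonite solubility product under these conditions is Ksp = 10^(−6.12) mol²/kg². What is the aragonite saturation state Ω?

Ω = 2.33

Ksp = 10^(−6.12) = 7.586×10^-7
Ω = [Ca²⁺][CO3²⁻]/Ksp = (11.7×10^-3)(0.151×10^-3) / 7.586×10^-7 = 2.33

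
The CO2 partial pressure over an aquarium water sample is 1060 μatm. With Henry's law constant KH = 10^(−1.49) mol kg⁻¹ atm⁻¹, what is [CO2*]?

KH = 10^(−1.49) = 3.236×10^-2 mol kg⁻¹ atm⁻¹
[CO2*] = KH · pCO2 = 3.236×10^-2 × 1060×10^-6 atm = 3.43×10^-5 mol/kg

[CO2*] = 34.3 μmol/kg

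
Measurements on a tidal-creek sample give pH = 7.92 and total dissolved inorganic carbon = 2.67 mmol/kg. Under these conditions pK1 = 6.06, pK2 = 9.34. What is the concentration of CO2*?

[CO2*] = 0.0350 mmol/kg

α₀ = 1 / (1 + K1/[H⁺] + K1K2/[H⁺]²) = 1 / (1 + 10^+1.86 + 10^+0.44)
   = 1 / (1 + 72.444 + 2.7542) = 1/76.198 = 0.01312
[CO2*] = α₀ × DIC = 0.01312 × 2.67 = 0.0350 mmol/kg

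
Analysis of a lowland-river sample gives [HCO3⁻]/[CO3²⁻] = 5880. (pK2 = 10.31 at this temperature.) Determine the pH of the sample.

From K2 = [H⁺][CO3²⁻]/[HCO3⁻]:  pH = pK2 − log₁₀([HCO3⁻]/[CO3²⁻])
log₁₀(5880) = +3.769
pH = 10.31 − (+3.769) = 6.54

pH = 6.54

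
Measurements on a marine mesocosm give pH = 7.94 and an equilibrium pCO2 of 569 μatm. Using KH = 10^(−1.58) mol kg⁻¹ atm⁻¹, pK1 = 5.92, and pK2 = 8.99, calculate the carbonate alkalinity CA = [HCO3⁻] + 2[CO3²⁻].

CA = 1.85 mmol/kg

[CO2*] = KH · pCO2 = 10^(−1.58) × 569×10^-6 = 1.497×10^-5 mol/kg
α₀ = 1/(1 + K1/[H⁺] + K1K2/[H⁺]²) = 1/(1 + 10^+2.02 + 10^+0.97) = 0.008692
DIC = [CO2*]/α₀ = 1.497×10^-5 / 0.008692 = 1.722 mmol/kg
CA = (α₁ + 2α₂)·DIC = (0.9102 + 2×0.08112) × 1.722 = 1.85 mmol/kg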